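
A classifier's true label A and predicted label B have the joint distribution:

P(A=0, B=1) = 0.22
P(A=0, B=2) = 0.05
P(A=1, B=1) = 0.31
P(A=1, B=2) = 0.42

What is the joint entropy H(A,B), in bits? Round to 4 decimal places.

H(A,B) = −Σ p(x,y)·log₂ p(x,y) over all 4 cells.
  cell (0,1): −0.22·log₂0.22 = 0.48057
  cell (0,2): −0.05·log₂0.05 = 0.21610
  cell (1,1): −0.31·log₂0.31 = 0.52379
  cell (1,2): −0.42·log₂0.42 = 0.52565
Sum = 1.7461 bits.

1.7461 bits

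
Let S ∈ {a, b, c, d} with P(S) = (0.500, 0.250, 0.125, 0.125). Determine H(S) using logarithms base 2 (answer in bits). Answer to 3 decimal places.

H(S) = −Σ p·log₂ p.
  −(0.500)·log₂(0.500) = 0.5000
  −(0.250)·log₂(0.250) = 0.5000
  −(0.125)·log₂(0.125) = 0.3750
  −(0.125)·log₂(0.125) = 0.3750
Sum: 0.5000 + 0.5000 + 0.3750 + 0.3750 = 1.750 bits.

1.750 bits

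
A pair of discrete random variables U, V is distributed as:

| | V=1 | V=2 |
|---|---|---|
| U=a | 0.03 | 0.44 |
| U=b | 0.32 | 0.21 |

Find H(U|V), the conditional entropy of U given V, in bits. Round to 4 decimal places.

0.7377 bits

Marginals: p(U) = (0.4700, 0.5300), p(V) = (0.3500, 0.6500).
H(U|V) = Σ p(V) · H(U|V=·).
  V=1: p=0.3500, H(U|V=1) = 0.4220
  V=2: p=0.6500, H(U|V=2) = 0.9077
Weighted sum = 0.7377 bits.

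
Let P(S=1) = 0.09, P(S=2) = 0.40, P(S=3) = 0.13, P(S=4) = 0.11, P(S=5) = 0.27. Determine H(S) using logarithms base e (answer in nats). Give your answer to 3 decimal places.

1.445 nats

H(S) = −Σ p·ln p.
  −(0.09)·ln(0.09) = 0.2167
  −(0.40)·ln(0.40) = 0.3665
  −(0.13)·ln(0.13) = 0.2652
  −(0.11)·ln(0.11) = 0.2428
  −(0.27)·ln(0.27) = 0.3535
Sum: 0.2167 + 0.3665 + 0.2652 + 0.2428 + 0.3535 = 1.445 nats.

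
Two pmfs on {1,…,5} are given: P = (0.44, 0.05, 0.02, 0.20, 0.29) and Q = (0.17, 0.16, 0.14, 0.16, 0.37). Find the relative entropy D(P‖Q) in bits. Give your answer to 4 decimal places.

D(P‖Q) = Σ p·log₂(p/q).
  0.44·log₂(0.44/0.17) = 0.60367
  0.05·log₂(0.05/0.16) = -0.08390
  0.02·log₂(0.02/0.14) = -0.05615
  0.20·log₂(0.20/0.16) = 0.06439
  0.29·log₂(0.29/0.37) = -0.10193
D(P‖Q) = 0.4261 bits.

0.4261 bits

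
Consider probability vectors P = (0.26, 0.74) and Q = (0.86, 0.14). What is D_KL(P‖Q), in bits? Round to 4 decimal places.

1.3288 bits

D(P‖Q) = Σ p·log₂(p/q).
  0.26·log₂(0.26/0.86) = -0.44871
  0.74·log₂(0.74/0.14) = 1.77755
D(P‖Q) = 1.3288 bits.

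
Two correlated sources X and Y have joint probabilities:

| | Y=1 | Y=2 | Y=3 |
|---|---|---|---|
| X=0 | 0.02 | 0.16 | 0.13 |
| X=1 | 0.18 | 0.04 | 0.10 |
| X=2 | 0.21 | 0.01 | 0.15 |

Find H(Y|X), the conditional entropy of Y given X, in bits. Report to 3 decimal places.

1.251 bits

Chain rule: H(Y|X) = H(X,Y) − H(X).
Marginals: p(X) = (0.3100, 0.3200, 0.3700), p(Y) = (0.4100, 0.2100, 0.3800).
H(X,Y) = 2.8316 bits; H(X) = 1.5806 bits.
H(Y|X) = 2.8316 − 1.5806 = 1.251 bits.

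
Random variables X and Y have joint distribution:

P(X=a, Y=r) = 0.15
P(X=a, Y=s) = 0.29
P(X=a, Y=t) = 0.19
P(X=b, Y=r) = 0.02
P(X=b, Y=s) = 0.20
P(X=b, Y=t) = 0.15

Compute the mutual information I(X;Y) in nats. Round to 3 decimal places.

Marginals: p(X) = (0.6300, 0.3700), p(Y) = (0.1700, 0.4900, 0.3400).
I(X;Y) = H(X) + H(Y) − H(X,Y).
H(X) = 0.6590, H(Y) = 1.0176, H(X,Y) = 1.6438.
I(X;Y) = 0.6590 + 1.0176 − 1.6438 = 0.033 nats.

0.033 nats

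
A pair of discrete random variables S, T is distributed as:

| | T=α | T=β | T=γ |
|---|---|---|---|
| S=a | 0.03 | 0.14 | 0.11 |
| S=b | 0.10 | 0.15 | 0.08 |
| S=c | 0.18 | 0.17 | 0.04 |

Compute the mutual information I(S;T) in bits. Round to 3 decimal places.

Marginals: p(S) = (0.2800, 0.3300, 0.3900), p(T) = (0.3100, 0.4600, 0.2300).
I(S;T) = H(S) + H(T) − H(S,T).
H(S) = 1.5718, H(T) = 1.5268, H(S,T) = 2.9991.
I(S;T) = 1.5718 + 1.5268 − 2.9991 = 0.100 bits.

0.100 bits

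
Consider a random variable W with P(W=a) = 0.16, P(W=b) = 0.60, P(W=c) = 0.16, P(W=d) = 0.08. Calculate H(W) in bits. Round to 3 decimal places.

1.580 bits

H(W) = −Σ p·log₂ p.
  −(0.16)·log₂(0.16) = 0.4230
  −(0.60)·log₂(0.60) = 0.4422
  −(0.16)·log₂(0.16) = 0.4230
  −(0.08)·log₂(0.08) = 0.2915
Sum: 0.4230 + 0.4422 + 0.4230 + 0.2915 = 1.580 bits.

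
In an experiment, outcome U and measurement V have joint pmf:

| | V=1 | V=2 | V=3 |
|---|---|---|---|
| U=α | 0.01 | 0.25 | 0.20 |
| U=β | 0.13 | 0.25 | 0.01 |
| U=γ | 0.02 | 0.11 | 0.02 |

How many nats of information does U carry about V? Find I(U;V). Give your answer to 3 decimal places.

0.170 nats

Marginals: p(U) = (0.4600, 0.3900, 0.1500), p(V) = (0.1600, 0.6100, 0.2300).
I(U;V) = Σ p(x,y)·ln[p(x,y)/(p(x)p(y))].
  (α,1): 0.01·ln(0.1359) = -0.0200
  (α,2): 0.25·ln(0.8909) = -0.0289
  (α,3): 0.20·ln(1.8904) = 0.1274
  (β,1): 0.13·ln(2.0833) = 0.0954
  (β,2): 0.25·ln(1.0509) = 0.0124
  (β,3): 0.01·ln(0.1115) = -0.0219
  (γ,1): 0.02·ln(0.8333) = -0.0036
  (γ,2): 0.11·ln(1.2022) = 0.0203
  (γ,3): 0.02·ln(0.5797) = -0.0109
Sum = 0.170 nats.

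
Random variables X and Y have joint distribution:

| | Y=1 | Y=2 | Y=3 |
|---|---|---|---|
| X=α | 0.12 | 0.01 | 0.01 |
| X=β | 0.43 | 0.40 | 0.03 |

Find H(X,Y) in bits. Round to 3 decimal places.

1.704 bits

H(X,Y) = −Σ p(x,y)·log₂ p(x,y) over all 6 cells.
  cell (α,1): −0.12·log₂0.12 = 0.3671
  cell (α,2): −0.01·log₂0.01 = 0.0664
  cell (α,3): −0.01·log₂0.01 = 0.0664
  cell (β,1): −0.43·log₂0.43 = 0.5236
  cell (β,2): −0.40·log₂0.40 = 0.5288
  cell (β,3): −0.03·log₂0.03 = 0.1518
Sum = 1.704 bits.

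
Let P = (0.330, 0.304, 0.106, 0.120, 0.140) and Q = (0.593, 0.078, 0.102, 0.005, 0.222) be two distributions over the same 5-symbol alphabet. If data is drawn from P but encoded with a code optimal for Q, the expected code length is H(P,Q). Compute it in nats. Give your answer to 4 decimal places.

2.0364 nats

H(P,Q) = −Σ p·ln q.
  −0.330·ln(0.593) = 0.17245
  −0.304·ln(0.078) = 0.77552
  −0.106·ln(0.102) = 0.24197
  −0.120·ln(0.005) = 0.63580
  −0.140·ln(0.222) = 0.21071
H(P,Q) = 2.0364 nats.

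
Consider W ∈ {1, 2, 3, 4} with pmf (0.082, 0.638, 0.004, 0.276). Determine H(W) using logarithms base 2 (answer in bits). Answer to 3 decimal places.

H(W) = −Σ p·log₂ p.
  −(0.082)·log₂(0.082) = 0.2959
  −(0.638)·log₂(0.638) = 0.4137
  −(0.004)·log₂(0.004) = 0.0319
  −(0.276)·log₂(0.276) = 0.5126
Sum: 0.2959 + 0.4137 + 0.0319 + 0.5126 = 1.254 bits.

1.254 bits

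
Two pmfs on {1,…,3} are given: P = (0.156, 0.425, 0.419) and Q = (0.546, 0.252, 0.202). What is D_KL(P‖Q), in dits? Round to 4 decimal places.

0.1444 dits

D(P‖Q) = Σ p·log₁₀(p/q).
  0.156·log₁₀(0.156/0.546) = -0.08487
  0.425·log₁₀(0.425/0.252) = 0.09647
  0.419·log₁₀(0.419/0.202) = 0.13277
D(P‖Q) = 0.1444 dits.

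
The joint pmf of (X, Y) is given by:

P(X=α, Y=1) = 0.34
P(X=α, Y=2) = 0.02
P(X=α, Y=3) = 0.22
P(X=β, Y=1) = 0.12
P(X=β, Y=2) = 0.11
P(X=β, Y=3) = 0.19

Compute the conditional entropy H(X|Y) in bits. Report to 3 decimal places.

0.870 bits

Marginals: p(X) = (0.5800, 0.4200), p(Y) = (0.4600, 0.1300, 0.4100).
H(X|Y) = Σ p(Y) · H(X|Y=·).
  Y=1: p=0.4600, H(X|Y=1) = 0.8281
  Y=2: p=0.1300, H(X|Y=2) = 0.6194
  Y=3: p=0.4100, H(X|Y=3) = 0.9961
Weighted sum = 0.870 bits.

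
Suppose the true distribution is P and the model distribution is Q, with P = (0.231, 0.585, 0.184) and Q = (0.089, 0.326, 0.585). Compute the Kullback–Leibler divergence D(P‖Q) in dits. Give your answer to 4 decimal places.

0.1518 dits

D(P‖Q) = Σ p·log₁₀(p/q).
  0.231·log₁₀(0.231/0.089) = 0.09569
  0.585·log₁₀(0.585/0.326) = 0.14855
  0.184·log₁₀(0.184/0.585) = -0.09243
D(P‖Q) = 0.1518 dits.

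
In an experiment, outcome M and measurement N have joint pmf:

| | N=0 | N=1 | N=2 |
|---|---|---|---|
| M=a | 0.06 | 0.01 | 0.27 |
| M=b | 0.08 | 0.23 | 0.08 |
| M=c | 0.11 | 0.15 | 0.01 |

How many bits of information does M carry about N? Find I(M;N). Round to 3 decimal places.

0.411 bits

Marginals: p(M) = (0.3400, 0.3900, 0.2700), p(N) = (0.2500, 0.3900, 0.3600).
I(M;N) = H(M) + H(N) − H(M,N).
H(M) = 1.5690, H(N) = 1.5604, H(M,N) = 2.7179.
I(M;N) = 1.5690 + 1.5604 − 2.7179 = 0.411 bits.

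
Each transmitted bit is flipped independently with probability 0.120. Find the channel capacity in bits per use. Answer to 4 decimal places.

Binary symmetric channel: C = 1 − h₂(ε) where h₂ is the binary entropy function.
h₂(0.120) = −0.120·log₂0.120 − 0.880·log₂0.880 = 0.5294.
C = 1 − 0.5294 = 0.4706 bits per channel use.

0.4706 bits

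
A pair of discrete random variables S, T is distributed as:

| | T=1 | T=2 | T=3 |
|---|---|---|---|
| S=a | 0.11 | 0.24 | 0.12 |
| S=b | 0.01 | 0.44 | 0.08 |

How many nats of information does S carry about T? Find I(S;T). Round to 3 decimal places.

Marginals: p(S) = (0.4700, 0.5300), p(T) = (0.1200, 0.6800, 0.2000).
I(S;T) = H(S) + H(T) − H(S,T).
H(S) = 0.6913, H(T) = 0.8386, H(S,T) = 1.4491.
I(S;T) = 0.6913 + 0.8386 − 1.4491 = 0.081 nats.

0.081 nats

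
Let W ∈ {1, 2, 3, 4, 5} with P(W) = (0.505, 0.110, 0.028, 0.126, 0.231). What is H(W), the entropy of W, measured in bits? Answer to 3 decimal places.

1.857 bits

H(W) = −Σ p·log₂ p.
  −(0.505)·log₂(0.505) = 0.4978
  −(0.110)·log₂(0.110) = 0.3503
  −(0.028)·log₂(0.028) = 0.1444
  −(0.126)·log₂(0.126) = 0.3766
  −(0.231)·log₂(0.231) = 0.4883
Sum: 0.4978 + 0.3503 + 0.1444 + 0.3766 + 0.4883 = 1.857 bits.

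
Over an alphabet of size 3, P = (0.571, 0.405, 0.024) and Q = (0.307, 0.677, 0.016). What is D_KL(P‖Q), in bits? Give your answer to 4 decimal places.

D(P‖Q) = Σ p·log₂(p/q).
  0.571·log₂(0.571/0.307) = 0.51119
  0.405·log₂(0.405/0.677) = -0.30020
  0.024·log₂(0.024/0.016) = 0.01404
D(P‖Q) = 0.2250 bits.

0.2250 bits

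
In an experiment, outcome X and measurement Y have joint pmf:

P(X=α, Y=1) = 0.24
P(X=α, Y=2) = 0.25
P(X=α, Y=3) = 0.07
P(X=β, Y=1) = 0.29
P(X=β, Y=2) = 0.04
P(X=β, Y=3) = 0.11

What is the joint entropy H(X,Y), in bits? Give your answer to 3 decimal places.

H(X,Y) = −Σ p(x,y)·log₂ p(x,y) over all 6 cells.
  cell (α,1): −0.24·log₂0.24 = 0.4941
  cell (α,2): −0.25·log₂0.25 = 0.5000
  cell (α,3): −0.07·log₂0.07 = 0.2686
  cell (β,1): −0.29·log₂0.29 = 0.5179
  cell (β,2): −0.04·log₂0.04 = 0.1858
  cell (β,3): −0.11·log₂0.11 = 0.3503
Sum = 2.317 bits.

2.317 bits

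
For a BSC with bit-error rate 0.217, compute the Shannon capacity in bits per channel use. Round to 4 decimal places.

0.2453 bits

Binary symmetric channel: C = 1 − h₂(ε) where h₂ is the binary entropy function.
h₂(0.217) = −0.217·log₂0.217 − 0.783·log₂0.783 = 0.7547.
C = 1 − 0.7547 = 0.2453 bits per channel use.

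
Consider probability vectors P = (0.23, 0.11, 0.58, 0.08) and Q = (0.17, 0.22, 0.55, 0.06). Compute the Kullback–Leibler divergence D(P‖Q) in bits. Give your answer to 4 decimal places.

D(P‖Q) = Σ p·log₂(p/q).
  0.23·log₂(0.23/0.17) = 0.10030
  0.11·log₂(0.11/0.22) = -0.11000
  0.58·log₂(0.58/0.55) = 0.04444
  0.08·log₂(0.08/0.06) = 0.03320
D(P‖Q) = 0.0679 bits.

0.0679 bits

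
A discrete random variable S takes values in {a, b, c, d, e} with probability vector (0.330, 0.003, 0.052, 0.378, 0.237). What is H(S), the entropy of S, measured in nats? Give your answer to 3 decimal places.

1.246 nats

H(S) = −Σ p·ln p.
  −(0.330)·ln(0.330) = 0.3659
  −(0.003)·ln(0.003) = 0.0174
  −(0.052)·ln(0.052) = 0.1537
  −(0.378)·ln(0.378) = 0.3677
  −(0.237)·ln(0.237) = 0.3412
Sum: 0.3659 + 0.0174 + 0.1537 + 0.3677 + 0.3412 = 1.246 nats.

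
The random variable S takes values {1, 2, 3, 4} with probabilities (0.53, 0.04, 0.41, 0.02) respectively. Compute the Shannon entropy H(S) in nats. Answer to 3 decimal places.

H(S) = −Σ p·ln p.
  −(0.53)·ln(0.53) = 0.3365
  −(0.04)·ln(0.04) = 0.1288
  −(0.41)·ln(0.41) = 0.3656
  −(0.02)·ln(0.02) = 0.0782
Sum: 0.3365 + 0.1288 + 0.3656 + 0.0782 = 0.909 nats.

0.909 nats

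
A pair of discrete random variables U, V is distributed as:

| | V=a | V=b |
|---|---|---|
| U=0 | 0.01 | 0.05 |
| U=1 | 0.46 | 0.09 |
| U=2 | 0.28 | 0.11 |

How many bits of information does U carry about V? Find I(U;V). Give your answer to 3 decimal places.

0.084 bits

Marginals: p(U) = (0.0600, 0.5500, 0.3900), p(V) = (0.7500, 0.2500).
I(U;V) = Σ p(x,y)·log₂[p(x,y)/(p(x)p(y))].
  (0,a): 0.01·log₂(0.2222) = -0.0217
  (0,b): 0.05·log₂(3.3333) = 0.0868
  (1,a): 0.46·log₂(1.1152) = 0.0723
  (1,b): 0.09·log₂(0.6545) = -0.0550
  (2,a): 0.28·log₂(0.9573) = -0.0176
  (2,b): 0.11·log₂(1.1282) = 0.0191
Sum = 0.084 bits.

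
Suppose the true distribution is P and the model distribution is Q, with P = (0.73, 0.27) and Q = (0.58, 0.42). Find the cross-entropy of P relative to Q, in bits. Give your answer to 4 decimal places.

H(P,Q) = −Σ p·log₂ q.
  −0.73·log₂(0.58) = 0.57369
  −0.27·log₂(0.42) = 0.33792
H(P,Q) = 0.9116 bits.

0.9116 bits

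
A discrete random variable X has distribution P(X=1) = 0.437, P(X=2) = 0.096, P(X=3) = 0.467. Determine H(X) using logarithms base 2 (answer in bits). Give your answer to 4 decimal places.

1.3595 bits

H(X) = −Σ p·log₂ p.
  −(0.437)·log₂(0.437) = 0.52191
  −(0.096)·log₂(0.096) = 0.32456
  −(0.467)·log₂(0.467) = 0.51300
Sum: 0.52191 + 0.32456 + 0.51300 = 1.3595 bits.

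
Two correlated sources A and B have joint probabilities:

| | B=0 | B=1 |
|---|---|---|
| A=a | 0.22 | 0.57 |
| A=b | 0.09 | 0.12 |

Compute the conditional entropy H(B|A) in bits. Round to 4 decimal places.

Marginals: p(A) = (0.7900, 0.2100), p(B) = (0.3100, 0.6900).
H(B|A) = Σ p(A) · H(B|A=·).
  A=a: p=0.7900, H(B|A=a) = 0.8534
  A=b: p=0.2100, H(B|A=b) = 0.9852
Weighted sum = 0.8811 bits.

0.8811 bits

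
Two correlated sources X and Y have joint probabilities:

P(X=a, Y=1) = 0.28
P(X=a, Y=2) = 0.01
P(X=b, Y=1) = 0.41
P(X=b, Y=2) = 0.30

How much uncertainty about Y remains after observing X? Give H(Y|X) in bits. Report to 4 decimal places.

Marginals: p(X) = (0.2900, 0.7100), p(Y) = (0.6900, 0.3100).
H(Y|X) = Σ p(X) · H(Y|X=·).
  X=a: p=0.2900, H(Y|X=a) = 0.2164
  X=b: p=0.7100, H(Y|X=b) = 0.9826
Weighted sum = 0.7604 bits.

0.7604 bits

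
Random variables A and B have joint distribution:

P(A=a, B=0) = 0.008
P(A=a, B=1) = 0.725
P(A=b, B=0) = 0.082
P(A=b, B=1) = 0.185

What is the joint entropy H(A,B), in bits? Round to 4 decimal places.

1.1383 bits

H(A,B) = −Σ p(x,y)·log₂ p(x,y) over all 4 cells.
  cell (a,0): −0.008·log₂0.008 = 0.05573
  cell (a,1): −0.725·log₂0.725 = 0.33636
  cell (b,0): −0.082·log₂0.082 = 0.29588
  cell (b,1): −0.185·log₂0.185 = 0.45036
Sum = 1.1383 bits.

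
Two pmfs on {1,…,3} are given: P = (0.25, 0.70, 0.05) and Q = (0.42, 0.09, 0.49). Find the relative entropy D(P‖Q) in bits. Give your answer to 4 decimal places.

D(P‖Q) = Σ p·log₂(p/q).
  0.25·log₂(0.25/0.42) = -0.18712
  0.70·log₂(0.70/0.09) = 2.07155
  0.05·log₂(0.05/0.49) = -0.16464
D(P‖Q) = 1.7198 bits.

1.7198 bits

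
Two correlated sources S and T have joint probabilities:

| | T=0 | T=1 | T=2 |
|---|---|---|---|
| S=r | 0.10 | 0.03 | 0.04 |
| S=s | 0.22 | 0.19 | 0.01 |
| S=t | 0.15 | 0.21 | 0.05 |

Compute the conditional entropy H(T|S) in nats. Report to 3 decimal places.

Chain rule: H(T|S) = H(S,T) − H(S).
Marginals: p(S) = (0.1700, 0.4200, 0.4100), p(T) = (0.4700, 0.4300, 0.1000).
H(S,T) = 1.9210 nats; H(S) = 1.0311 nats.
H(T|S) = 1.9210 − 1.0311 = 0.890 nats.

0.890 nats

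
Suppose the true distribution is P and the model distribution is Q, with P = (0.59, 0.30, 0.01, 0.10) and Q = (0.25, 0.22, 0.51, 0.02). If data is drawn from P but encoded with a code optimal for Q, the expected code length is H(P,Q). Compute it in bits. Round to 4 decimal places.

H(P,Q) = −Σ p·log₂ q.
  −0.59·log₂(0.25) = 1.18000
  −0.30·log₂(0.22) = 0.65533
  −0.01·log₂(0.51) = 0.00971
  −0.10·log₂(0.02) = 0.56439
H(P,Q) = 2.4094 bits.

2.4094 bits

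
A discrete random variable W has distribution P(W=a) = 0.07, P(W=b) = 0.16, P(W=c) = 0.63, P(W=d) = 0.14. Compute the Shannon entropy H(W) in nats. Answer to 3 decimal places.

H(W) = −Σ p·ln p.
  −(0.07)·ln(0.07) = 0.1861
  −(0.16)·ln(0.16) = 0.2932
  −(0.63)·ln(0.63) = 0.2911
  −(0.14)·ln(0.14) = 0.2753
Sum: 0.1861 + 0.2932 + 0.2911 + 0.2753 = 1.046 nats.

1.046 nats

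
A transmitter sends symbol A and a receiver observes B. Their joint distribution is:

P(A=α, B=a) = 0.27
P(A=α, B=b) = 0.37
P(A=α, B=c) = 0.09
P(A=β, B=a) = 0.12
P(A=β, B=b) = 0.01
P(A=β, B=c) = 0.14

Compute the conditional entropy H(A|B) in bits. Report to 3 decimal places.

Chain rule: H(A|B) = H(A,B) − H(B).
Marginals: p(A) = (0.7300, 0.2700), p(B) = (0.3900, 0.3800, 0.2300).
H(A,B) = 2.1840 bits; H(B) = 1.5479 bits.
H(A|B) = 2.1840 − 1.5479 = 0.636 bits.

0.636 bits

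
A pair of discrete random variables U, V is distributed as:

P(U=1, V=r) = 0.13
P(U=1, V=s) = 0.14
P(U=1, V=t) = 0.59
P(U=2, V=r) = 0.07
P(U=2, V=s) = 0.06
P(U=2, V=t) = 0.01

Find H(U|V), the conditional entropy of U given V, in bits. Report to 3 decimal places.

Marginals: p(U) = (0.8600, 0.1400), p(V) = (0.2000, 0.2000, 0.6000).
H(U|V) = Σ p(V) · H(U|V=·).
  V=r: p=0.2000, H(U|V=r) = 0.9341
  V=s: p=0.2000, H(U|V=s) = 0.8813
  V=t: p=0.6000, H(U|V=t) = 0.1223
Weighted sum = 0.436 bits.

0.436 bits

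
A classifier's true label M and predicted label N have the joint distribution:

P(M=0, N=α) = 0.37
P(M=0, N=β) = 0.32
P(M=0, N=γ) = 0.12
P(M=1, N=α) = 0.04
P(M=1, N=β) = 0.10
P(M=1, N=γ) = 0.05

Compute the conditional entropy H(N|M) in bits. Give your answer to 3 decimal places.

Chain rule: H(N|M) = H(M,N) − H(M).
Marginals: p(M) = (0.8100, 0.1900), p(N) = (0.4100, 0.4200, 0.1700).
H(M,N) = 2.1579 bits; H(M) = 0.7015 bits.
H(N|M) = 2.1579 − 0.7015 = 1.456 bits.

1.456 bits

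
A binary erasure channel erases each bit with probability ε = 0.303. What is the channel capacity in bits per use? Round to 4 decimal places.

Binary erasure channel: capacity C = 1 − ε.
C = 1 − 0.303 = 0.6970 bits per channel use.

0.6970 bits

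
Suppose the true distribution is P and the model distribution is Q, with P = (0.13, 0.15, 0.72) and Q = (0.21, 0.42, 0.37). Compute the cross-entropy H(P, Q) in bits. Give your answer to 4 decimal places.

1.5132 bits

H(P,Q) = −Σ p·log₂ q.
  −0.13·log₂(0.21) = 0.29270
  −0.15·log₂(0.42) = 0.18773
  −0.72·log₂(0.37) = 1.03277
H(P,Q) = 1.5132 bits.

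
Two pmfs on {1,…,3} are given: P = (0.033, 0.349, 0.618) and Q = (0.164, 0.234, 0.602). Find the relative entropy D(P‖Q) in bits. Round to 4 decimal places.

0.1483 bits

D(P‖Q) = Σ p·log₂(p/q).
  0.033·log₂(0.033/0.164) = -0.07633
  0.349·log₂(0.349/0.234) = 0.20127
  0.618·log₂(0.618/0.602) = 0.02339
D(P‖Q) = 0.1483 bits.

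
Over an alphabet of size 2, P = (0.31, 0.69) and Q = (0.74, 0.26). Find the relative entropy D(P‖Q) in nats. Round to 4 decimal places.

D(P‖Q) = Σ p·ln(p/q).
  0.31·ln(0.31/0.74) = -0.26972
  0.69·ln(0.69/0.26) = 0.67345
D(P‖Q) = 0.4037 nats.

0.4037 nats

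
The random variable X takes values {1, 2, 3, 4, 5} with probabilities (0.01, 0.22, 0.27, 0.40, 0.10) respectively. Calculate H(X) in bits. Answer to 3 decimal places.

1.918 bits

H(X) = −Σ p·log₂ p.
  −(0.01)·log₂(0.01) = 0.0664
  −(0.22)·log₂(0.22) = 0.4806
  −(0.27)·log₂(0.27) = 0.5100
  −(0.40)·log₂(0.40) = 0.5288
  −(0.10)·log₂(0.10) = 0.3322
Sum: 0.0664 + 0.4806 + 0.5100 + 0.5288 + 0.3322 = 1.918 bits.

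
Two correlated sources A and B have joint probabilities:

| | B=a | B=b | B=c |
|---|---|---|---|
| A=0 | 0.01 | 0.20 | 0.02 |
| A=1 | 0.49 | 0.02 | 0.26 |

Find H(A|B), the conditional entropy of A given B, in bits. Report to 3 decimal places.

0.271 bits

Marginals: p(A) = (0.2300, 0.7700), p(B) = (0.5000, 0.2200, 0.2800).
H(A|B) = Σ p(B) · H(A|B=·).
  B=a: p=0.5000, H(A|B=a) = 0.1414
  B=b: p=0.2200, H(A|B=b) = 0.4395
  B=c: p=0.2800, H(A|B=c) = 0.3712
Weighted sum = 0.271 bits.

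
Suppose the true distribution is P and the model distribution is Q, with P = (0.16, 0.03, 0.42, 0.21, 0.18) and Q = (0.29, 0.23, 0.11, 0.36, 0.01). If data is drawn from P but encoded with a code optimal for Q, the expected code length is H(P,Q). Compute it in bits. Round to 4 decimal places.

H(P,Q) = −Σ p·log₂ q.
  −0.16·log₂(0.29) = 0.28574
  −0.03·log₂(0.23) = 0.06361
  −0.42·log₂(0.11) = 1.33746
  −0.21·log₂(0.36) = 0.30953
  −0.18·log₂(0.01) = 1.19589
H(P,Q) = 3.1922 bits.

3.1922 bits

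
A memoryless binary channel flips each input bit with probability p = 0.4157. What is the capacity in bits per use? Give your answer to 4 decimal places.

Binary symmetric channel: C = 1 − h₂(ε) where h₂ is the binary entropy function.
h₂(0.4157) = −0.4157·log₂0.4157 − 0.5843·log₂0.5843 = 0.9794.
C = 1 − 0.9794 = 0.0206 bits per channel use.

0.0206 bits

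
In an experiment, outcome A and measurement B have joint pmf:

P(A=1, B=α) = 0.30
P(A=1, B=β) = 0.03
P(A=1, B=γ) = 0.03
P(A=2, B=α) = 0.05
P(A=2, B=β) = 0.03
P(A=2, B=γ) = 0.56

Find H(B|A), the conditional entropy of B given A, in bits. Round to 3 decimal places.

Marginals: p(A) = (0.3600, 0.6400), p(B) = (0.3500, 0.0600, 0.5900).
H(B|A) = Σ p(A) · H(B|A=·).
  A=1: p=0.3600, H(B|A=1) = 0.8167
  A=2: p=0.6400, H(B|A=2) = 0.6629
Weighted sum = 0.718 bits.

0.718 bits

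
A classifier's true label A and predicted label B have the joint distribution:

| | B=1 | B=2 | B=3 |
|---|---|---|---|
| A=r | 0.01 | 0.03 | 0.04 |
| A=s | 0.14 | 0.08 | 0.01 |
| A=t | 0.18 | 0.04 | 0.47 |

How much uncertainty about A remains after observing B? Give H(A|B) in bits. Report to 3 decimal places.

0.873 bits

Marginals: p(A) = (0.0800, 0.2300, 0.6900), p(B) = (0.3300, 0.1500, 0.5200).
H(A|B) = Σ p(B) · H(A|B=·).
  B=1: p=0.3300, H(A|B=1) = 1.1546
  B=2: p=0.1500, H(A|B=2) = 1.4566
  B=3: p=0.5200, H(A|B=3) = 0.5261
Weighted sum = 0.873 bits.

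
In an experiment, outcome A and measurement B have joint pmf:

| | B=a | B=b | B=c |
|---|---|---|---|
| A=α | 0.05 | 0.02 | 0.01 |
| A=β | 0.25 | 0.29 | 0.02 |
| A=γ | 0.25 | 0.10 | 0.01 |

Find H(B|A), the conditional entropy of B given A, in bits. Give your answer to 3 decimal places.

1.134 bits

Chain rule: H(B|A) = H(A,B) − H(A).
Marginals: p(A) = (0.0800, 0.5600, 0.3600), p(B) = (0.5500, 0.4100, 0.0400).
H(A,B) = 2.4248 bits; H(A) = 1.2906 bits.
H(B|A) = 2.4248 − 1.2906 = 1.134 bits.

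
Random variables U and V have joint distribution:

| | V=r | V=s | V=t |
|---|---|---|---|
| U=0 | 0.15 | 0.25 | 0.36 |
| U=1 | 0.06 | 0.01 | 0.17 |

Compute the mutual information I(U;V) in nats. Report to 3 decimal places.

0.051 nats

Marginals: p(U) = (0.7600, 0.2400), p(V) = (0.2100, 0.2600, 0.5300).
I(U;V) = H(U) + H(V) − H(U,V).
H(U) = 0.5511, H(V) = 1.0145, H(U,V) = 1.5150.
I(U;V) = 0.5511 + 1.0145 − 1.5150 = 0.051 nats.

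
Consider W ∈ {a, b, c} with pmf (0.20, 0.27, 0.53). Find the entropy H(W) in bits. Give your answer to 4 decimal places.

1.4599 bits

H(W) = −Σ p·log₂ p.
  −(0.20)·log₂(0.20) = 0.46439
  −(0.27)·log₂(0.27) = 0.51002
  −(0.53)·log₂(0.53) = 0.48545
Sum: 0.46439 + 0.51002 + 0.48545 = 1.4599 bits.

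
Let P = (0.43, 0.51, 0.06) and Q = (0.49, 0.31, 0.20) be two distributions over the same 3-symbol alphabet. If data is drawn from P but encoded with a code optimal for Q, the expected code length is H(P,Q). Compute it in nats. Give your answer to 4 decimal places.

H(P,Q) = −Σ p·ln q.
  −0.43·ln(0.49) = 0.30674
  −0.51·ln(0.31) = 0.59730
  −0.06·ln(0.20) = 0.09657
H(P,Q) = 1.0006 nats.

1.0006 nats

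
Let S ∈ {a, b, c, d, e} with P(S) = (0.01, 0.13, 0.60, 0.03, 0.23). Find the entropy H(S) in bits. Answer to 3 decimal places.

H(S) = −Σ p·log₂ p.
  −(0.01)·log₂(0.01) = 0.0664
  −(0.13)·log₂(0.13) = 0.3826
  −(0.60)·log₂(0.60) = 0.4422
  −(0.03)·log₂(0.03) = 0.1518
  −(0.23)·log₂(0.23) = 0.4877
Sum: 0.0664 + 0.3826 + 0.4422 + 0.1518 + 0.4877 = 1.531 bits.

1.531 bits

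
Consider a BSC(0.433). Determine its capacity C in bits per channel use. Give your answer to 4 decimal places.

0.0130 bits

Binary symmetric channel: C = 1 − h₂(ε) where h₂ is the binary entropy function.
h₂(0.433) = −0.433·log₂0.433 − 0.567·log₂0.567 = 0.9870.
C = 1 − 0.9870 = 0.0130 bits per channel use.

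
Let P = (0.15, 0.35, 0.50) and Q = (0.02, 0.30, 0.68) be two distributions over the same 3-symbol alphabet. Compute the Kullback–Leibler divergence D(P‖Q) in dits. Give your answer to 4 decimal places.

0.0879 dits

D(P‖Q) = Σ p·log₁₀(p/q).
  0.15·log₁₀(0.15/0.02) = 0.13126
  0.35·log₁₀(0.35/0.30) = 0.02343
  0.50·log₁₀(0.50/0.68) = -0.06677
D(P‖Q) = 0.0879 dits.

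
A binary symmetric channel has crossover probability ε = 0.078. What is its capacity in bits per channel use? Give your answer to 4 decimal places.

Binary symmetric channel: C = 1 − h₂(ε) where h₂ is the binary entropy function.
h₂(0.078) = −0.078·log₂0.078 − 0.922·log₂0.922 = 0.3951.
C = 1 − 0.3951 = 0.6049 bits per channel use.

0.6049 bits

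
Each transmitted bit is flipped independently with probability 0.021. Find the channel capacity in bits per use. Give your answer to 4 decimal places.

0.8530 bits

Binary symmetric channel: C = 1 − h₂(ε) where h₂ is the binary entropy function.
h₂(0.021) = −0.021·log₂0.021 − 0.979·log₂0.979 = 0.1470.
C = 1 − 0.1470 = 0.8530 bits per channel use.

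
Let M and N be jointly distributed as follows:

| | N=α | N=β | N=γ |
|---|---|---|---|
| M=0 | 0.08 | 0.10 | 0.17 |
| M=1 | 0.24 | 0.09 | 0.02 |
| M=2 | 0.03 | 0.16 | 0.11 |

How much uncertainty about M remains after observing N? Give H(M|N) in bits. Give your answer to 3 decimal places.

1.322 bits

Chain rule: H(M|N) = H(M,N) − H(N).
Marginals: p(M) = (0.3500, 0.3500, 0.3000), p(N) = (0.3500, 0.3500, 0.3000).
H(M,N) = 2.9030 bits; H(N) = 1.5813 bits.
H(M|N) = 2.9030 − 1.5813 = 1.322 bits.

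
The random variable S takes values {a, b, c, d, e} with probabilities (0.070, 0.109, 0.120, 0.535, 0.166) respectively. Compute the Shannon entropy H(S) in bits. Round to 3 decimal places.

1.897 bits

H(S) = −Σ p·log₂ p.
  −(0.070)·log₂(0.070) = 0.2686
  −(0.109)·log₂(0.109) = 0.3485
  −(0.120)·log₂(0.120) = 0.3671
  −(0.535)·log₂(0.535) = 0.4828
  −(0.166)·log₂(0.166) = 0.4301
Sum: 0.2686 + 0.3485 + 0.3671 + 0.4828 + 0.4301 = 1.897 bits.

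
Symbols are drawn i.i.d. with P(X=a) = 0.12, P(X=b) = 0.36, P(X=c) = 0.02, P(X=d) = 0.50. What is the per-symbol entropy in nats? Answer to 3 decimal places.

H(X) = −Σ p·ln p.
  −(0.12)·ln(0.12) = 0.2544
  −(0.36)·ln(0.36) = 0.3678
  −(0.02)·ln(0.02) = 0.0782
  −(0.50)·ln(0.50) = 0.3466
Sum: 0.2544 + 0.3678 + 0.0782 + 0.3466 = 1.047 nats.

1.047 nats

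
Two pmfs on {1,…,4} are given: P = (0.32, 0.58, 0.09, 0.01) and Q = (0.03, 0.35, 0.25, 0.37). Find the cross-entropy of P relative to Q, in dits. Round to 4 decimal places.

H(P,Q) = −Σ p·log₁₀ q.
  −0.32·log₁₀(0.03) = 0.48732
  −0.58·log₁₀(0.35) = 0.26444
  −0.09·log₁₀(0.25) = 0.05419
  −0.01·log₁₀(0.37) = 0.00432
H(P,Q) = 0.8103 dits.

0.8103 dits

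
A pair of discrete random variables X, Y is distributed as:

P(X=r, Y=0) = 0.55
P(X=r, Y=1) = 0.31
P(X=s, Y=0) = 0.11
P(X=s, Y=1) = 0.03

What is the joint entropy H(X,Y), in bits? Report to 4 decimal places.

H(X,Y) = −Σ p(x,y)·log₂ p(x,y) over all 4 cells.
  cell (r,0): −0.55·log₂0.55 = 0.47437
  cell (r,1): −0.31·log₂0.31 = 0.52379
  cell (s,0): −0.11·log₂0.11 = 0.35029
  cell (s,1): −0.03·log₂0.03 = 0.15177
Sum = 1.5002 bits.

1.5002 bits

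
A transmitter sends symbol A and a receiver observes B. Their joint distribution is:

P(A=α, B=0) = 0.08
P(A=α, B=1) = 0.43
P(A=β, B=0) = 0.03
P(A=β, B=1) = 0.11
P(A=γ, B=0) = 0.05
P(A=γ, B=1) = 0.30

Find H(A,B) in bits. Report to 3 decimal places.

2.054 bits

H(A,B) = −Σ p(x,y)·log₂ p(x,y) over all 6 cells.
  cell (α,0): −0.08·log₂0.08 = 0.2915
  cell (α,1): −0.43·log₂0.43 = 0.5236
  cell (β,0): −0.03·log₂0.03 = 0.1518
  cell (β,1): −0.11·log₂0.11 = 0.3503
  cell (γ,0): −0.05·log₂0.05 = 0.2161
  cell (γ,1): −0.30·log₂0.30 = 0.5211
Sum = 2.054 bits.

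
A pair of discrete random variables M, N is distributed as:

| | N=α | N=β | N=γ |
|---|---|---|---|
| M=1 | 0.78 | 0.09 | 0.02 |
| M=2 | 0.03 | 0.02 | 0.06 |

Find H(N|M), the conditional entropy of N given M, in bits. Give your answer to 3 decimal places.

0.713 bits

Marginals: p(M) = (0.8900, 0.1100), p(N) = (0.8100, 0.1100, 0.0800).
H(N|M) = Σ p(M) · H(N|M=·).
  M=1: p=0.8900, H(N|M=1) = 0.6242
  M=2: p=0.1100, H(N|M=2) = 1.4354
Weighted sum = 0.713 bits.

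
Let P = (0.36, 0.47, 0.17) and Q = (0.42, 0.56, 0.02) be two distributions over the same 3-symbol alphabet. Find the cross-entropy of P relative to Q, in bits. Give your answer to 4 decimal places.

H(P,Q) = −Σ p·log₂ q.
  −0.36·log₂(0.42) = 0.45055
  −0.47·log₂(0.56) = 0.39316
  −0.17·log₂(0.02) = 0.95946
H(P,Q) = 1.8032 bits.

1.8032 bits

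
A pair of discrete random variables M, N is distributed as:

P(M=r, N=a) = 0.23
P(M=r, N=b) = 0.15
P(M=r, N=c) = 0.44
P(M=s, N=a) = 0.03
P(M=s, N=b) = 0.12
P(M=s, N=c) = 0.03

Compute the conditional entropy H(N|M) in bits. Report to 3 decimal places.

Marginals: p(M) = (0.8200, 0.1800), p(N) = (0.2600, 0.2700, 0.4700).
H(N|M) = Σ p(M) · H(N|M=·).
  M=r: p=0.8200, H(N|M=r) = 1.4446
  M=s: p=0.1800, H(N|M=s) = 1.2516
Weighted sum = 1.410 bits.

1.410 bits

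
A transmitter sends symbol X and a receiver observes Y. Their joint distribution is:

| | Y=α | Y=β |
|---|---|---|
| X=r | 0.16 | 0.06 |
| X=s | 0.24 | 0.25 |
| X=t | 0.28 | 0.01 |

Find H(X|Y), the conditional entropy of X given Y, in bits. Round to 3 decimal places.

1.337 bits

Marginals: p(X) = (0.2200, 0.4900, 0.2900), p(Y) = (0.6800, 0.3200).
H(X|Y) = Σ p(Y) · H(X|Y=·).
  Y=α: p=0.6800, H(X|Y=α) = 1.5486
  Y=β: p=0.3200, H(X|Y=β) = 0.8873
Weighted sum = 1.337 bits.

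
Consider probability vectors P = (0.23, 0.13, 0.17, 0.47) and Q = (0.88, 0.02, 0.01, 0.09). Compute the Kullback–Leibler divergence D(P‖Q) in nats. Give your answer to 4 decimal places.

D(P‖Q) = Σ p·ln(p/q).
  0.23·ln(0.23/0.88) = -0.30862
  0.13·ln(0.13/0.02) = 0.24333
  0.17·ln(0.17/0.01) = 0.48165
  0.47·ln(0.47/0.09) = 0.77687
D(P‖Q) = 1.1932 nats.

1.1932 nats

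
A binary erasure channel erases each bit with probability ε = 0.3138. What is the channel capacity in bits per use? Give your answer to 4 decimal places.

0.6862 bits

Binary erasure channel: capacity C = 1 − ε.
C = 1 − 0.3138 = 0.6862 bits per channel use.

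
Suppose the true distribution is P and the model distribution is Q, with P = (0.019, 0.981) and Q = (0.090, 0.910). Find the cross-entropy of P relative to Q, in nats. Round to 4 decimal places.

H(P,Q) = −Σ p·ln q.
  −0.019·ln(0.090) = 0.04575
  −0.981·ln(0.910) = 0.09252
H(P,Q) = 0.1383 nats.

0.1383 nats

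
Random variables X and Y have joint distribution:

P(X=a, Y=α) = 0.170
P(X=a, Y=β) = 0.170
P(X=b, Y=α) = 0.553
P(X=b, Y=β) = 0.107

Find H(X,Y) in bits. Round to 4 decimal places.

1.6868 bits

H(X,Y) = −Σ p(x,y)·log₂ p(x,y) over all 4 cells.
  cell (a,α): −0.170·log₂0.170 = 0.43459
  cell (a,β): −0.170·log₂0.170 = 0.43459
  cell (b,α): −0.553·log₂0.553 = 0.47262
  cell (b,β): −0.107·log₂0.107 = 0.34500
Sum = 1.6868 bits.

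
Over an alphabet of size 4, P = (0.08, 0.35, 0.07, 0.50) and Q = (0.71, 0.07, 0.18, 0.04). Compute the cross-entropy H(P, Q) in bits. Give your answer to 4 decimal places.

3.8774 bits

H(P,Q) = −Σ p·log₂ q.
  −0.08·log₂(0.71) = 0.03953
  −0.35·log₂(0.07) = 1.34278
  −0.07·log₂(0.18) = 0.17318
  −0.50·log₂(0.04) = 2.32193
H(P,Q) = 3.8774 bits.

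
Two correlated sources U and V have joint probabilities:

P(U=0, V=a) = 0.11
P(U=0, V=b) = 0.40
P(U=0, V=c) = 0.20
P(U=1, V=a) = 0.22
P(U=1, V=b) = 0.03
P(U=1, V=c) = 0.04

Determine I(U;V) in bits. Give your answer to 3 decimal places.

0.253 bits

Marginals: p(U) = (0.7100, 0.2900), p(V) = (0.3300, 0.4300, 0.2400).
I(U;V) = Σ p(x,y)·log₂[p(x,y)/(p(x)p(y))].
  (0,a): 0.11·log₂(0.4695) = -0.1200
  (0,b): 0.40·log₂(1.3102) = 0.1559
  (0,c): 0.20·log₂(1.1737) = 0.0462
  (1,a): 0.22·log₂(2.2989) = 0.2642
  (1,b): 0.03·log₂(0.2406) = -0.0617
  (1,c): 0.04·log₂(0.5747) = -0.0320
Sum = 0.253 bits.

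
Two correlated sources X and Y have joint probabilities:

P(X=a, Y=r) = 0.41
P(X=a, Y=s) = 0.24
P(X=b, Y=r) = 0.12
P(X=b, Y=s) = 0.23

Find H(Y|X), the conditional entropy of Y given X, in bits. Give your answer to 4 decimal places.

Marginals: p(X) = (0.6500, 0.3500), p(Y) = (0.5300, 0.4700).
H(Y|X) = Σ p(X) · H(Y|X=·).
  X=a: p=0.6500, H(Y|X=a) = 0.9501
  X=b: p=0.3500, H(Y|X=b) = 0.9275
Weighted sum = 0.9422 bits.

0.9422 bits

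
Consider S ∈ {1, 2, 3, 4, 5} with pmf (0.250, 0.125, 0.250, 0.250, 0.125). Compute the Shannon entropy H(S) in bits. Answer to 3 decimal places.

H(S) = −Σ p·log₂ p.
  −(0.250)·log₂(0.250) = 0.5000
  −(0.125)·log₂(0.125) = 0.3750
  −(0.250)·log₂(0.250) = 0.5000
  −(0.250)·log₂(0.250) = 0.5000
  −(0.125)·log₂(0.125) = 0.3750
Sum: 0.5000 + 0.3750 + 0.5000 + 0.5000 + 0.3750 = 2.250 bits.

2.250 bits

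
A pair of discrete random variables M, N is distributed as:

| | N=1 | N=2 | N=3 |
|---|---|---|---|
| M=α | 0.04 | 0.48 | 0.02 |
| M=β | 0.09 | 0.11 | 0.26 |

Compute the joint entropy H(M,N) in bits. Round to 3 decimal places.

H(M,N) = −Σ p(x,y)·log₂ p(x,y) over all 6 cells.
  cell (α,1): −0.04·log₂0.04 = 0.1858
  cell (α,2): −0.48·log₂0.48 = 0.5083
  cell (α,3): −0.02·log₂0.02 = 0.1129
  cell (β,1): −0.09·log₂0.09 = 0.3127
  cell (β,2): −0.11·log₂0.11 = 0.3503
  cell (β,3): −0.26·log₂0.26 = 0.5053
Sum = 1.975 bits.

1.975 bits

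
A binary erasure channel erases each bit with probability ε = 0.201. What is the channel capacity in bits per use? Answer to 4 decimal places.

0.7990 bits

Binary erasure channel: capacity C = 1 − ε.
C = 1 − 0.201 = 0.7990 bits per channel use.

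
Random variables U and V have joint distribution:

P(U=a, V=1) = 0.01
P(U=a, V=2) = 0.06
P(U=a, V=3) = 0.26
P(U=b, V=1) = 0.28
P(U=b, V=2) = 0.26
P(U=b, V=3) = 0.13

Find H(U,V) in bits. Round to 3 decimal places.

H(U,V) = −Σ p(x,y)·log₂ p(x,y) over all 6 cells.
  cell (a,1): −0.01·log₂0.01 = 0.0664
  cell (a,2): −0.06·log₂0.06 = 0.2435
  cell (a,3): −0.26·log₂0.26 = 0.5053
  cell (b,1): −0.28·log₂0.28 = 0.5142
  cell (b,2): −0.26·log₂0.26 = 0.5053
  cell (b,3): −0.13·log₂0.13 = 0.3826
Sum = 2.217 bits.

2.217 bits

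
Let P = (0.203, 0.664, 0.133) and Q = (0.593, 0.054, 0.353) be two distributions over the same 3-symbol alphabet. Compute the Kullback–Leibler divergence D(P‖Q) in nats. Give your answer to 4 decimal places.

1.3187 nats

D(P‖Q) = Σ p·ln(p/q).
  0.203·ln(0.203/0.593) = -0.21761
  0.664·ln(0.664/0.054) = 1.66617
  0.133·ln(0.133/0.353) = -0.12982
D(P‖Q) = 1.3187 nats.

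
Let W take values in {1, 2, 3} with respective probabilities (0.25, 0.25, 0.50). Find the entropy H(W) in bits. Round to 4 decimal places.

1.5000 bits

H(W) = −Σ p·log₂ p.
  −(0.25)·log₂(0.25) = 0.50000
  −(0.25)·log₂(0.25) = 0.50000
  −(0.50)·log₂(0.50) = 0.50000
Sum: 0.50000 + 0.50000 + 0.50000 = 1.5000 bits.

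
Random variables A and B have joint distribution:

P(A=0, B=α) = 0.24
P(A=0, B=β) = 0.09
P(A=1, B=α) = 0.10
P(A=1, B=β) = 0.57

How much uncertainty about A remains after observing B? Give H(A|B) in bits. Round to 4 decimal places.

Marginals: p(A) = (0.3300, 0.6700), p(B) = (0.3400, 0.6600).
H(A|B) = Σ p(B) · H(A|B=·).
  B=α: p=0.3400, H(A|B=α) = 0.8740
  B=β: p=0.6600, H(A|B=β) = 0.5746
Weighted sum = 0.6764 bits.

0.6764 bits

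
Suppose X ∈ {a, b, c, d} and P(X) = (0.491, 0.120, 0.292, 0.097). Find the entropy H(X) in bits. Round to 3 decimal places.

1.716 bits

H(X) = −Σ p·log₂ p.
  −(0.491)·log₂(0.491) = 0.5039
  −(0.120)·log₂(0.120) = 0.3671
  −(0.292)·log₂(0.292) = 0.5186
  −(0.097)·log₂(0.097) = 0.3265
Sum: 0.5039 + 0.3671 + 0.5186 + 0.3265 = 1.716 bits.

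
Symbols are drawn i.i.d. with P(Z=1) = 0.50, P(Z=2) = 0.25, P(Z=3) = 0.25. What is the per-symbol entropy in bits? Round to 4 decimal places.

H(Z) = −Σ p·log₂ p.
  −(0.50)·log₂(0.50) = 0.50000
  −(0.25)·log₂(0.25) = 0.50000
  −(0.25)·log₂(0.25) = 0.50000
Sum: 0.50000 + 0.50000 + 0.50000 = 1.5000 bits.

1.5000 bits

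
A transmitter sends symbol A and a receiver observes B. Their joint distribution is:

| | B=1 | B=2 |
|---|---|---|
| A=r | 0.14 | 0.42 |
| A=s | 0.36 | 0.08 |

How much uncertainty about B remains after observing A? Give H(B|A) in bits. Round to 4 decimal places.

0.7553 bits

Chain rule: H(B|A) = H(A,B) − H(A).
Marginals: p(A) = (0.5600, 0.4400), p(B) = (0.5000, 0.5000).
H(A,B) = 1.7449 bits; H(A) = 0.9896 bits.
H(B|A) = 1.7449 − 0.9896 = 0.7553 bits.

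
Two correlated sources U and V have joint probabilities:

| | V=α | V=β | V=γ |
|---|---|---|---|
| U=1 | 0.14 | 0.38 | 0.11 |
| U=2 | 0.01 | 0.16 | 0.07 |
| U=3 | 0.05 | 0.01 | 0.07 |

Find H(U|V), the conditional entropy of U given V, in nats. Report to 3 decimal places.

0.796 nats

Marginals: p(U) = (0.6300, 0.2400, 0.1300), p(V) = (0.2000, 0.5500, 0.2500).
H(U|V) = Σ p(V) · H(U|V=·).
  V=α: p=0.2000, H(U|V=α) = 0.7460
  V=β: p=0.5500, H(U|V=β) = 0.6875
  V=γ: p=0.2500, H(U|V=γ) = 1.0741
Weighted sum = 0.796 nats.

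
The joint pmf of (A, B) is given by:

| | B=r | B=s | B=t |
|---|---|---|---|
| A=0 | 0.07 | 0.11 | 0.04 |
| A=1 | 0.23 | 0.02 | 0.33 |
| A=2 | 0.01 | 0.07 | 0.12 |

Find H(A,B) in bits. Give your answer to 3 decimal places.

2.635 bits

H(A,B) = −Σ p(x,y)·log₂ p(x,y) over all 9 cells.
  cell (0,r): −0.07·log₂0.07 = 0.2686
  cell (0,s): −0.11·log₂0.11 = 0.3503
  cell (0,t): −0.04·log₂0.04 = 0.1858
  cell (1,r): −0.23·log₂0.23 = 0.4877
  cell (1,s): −0.02·log₂0.02 = 0.1129
  cell (1,t): −0.33·log₂0.33 = 0.5278
  cell (2,r): −0.01·log₂0.01 = 0.0664
  cell (2,s): −0.07·log₂0.07 = 0.2686
  cell (2,t): −0.12·log₂0.12 = 0.3671
Sum = 2.635 bits.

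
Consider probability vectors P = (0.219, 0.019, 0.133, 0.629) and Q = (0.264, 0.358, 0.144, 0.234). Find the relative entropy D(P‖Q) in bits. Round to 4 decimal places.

D(P‖Q) = Σ p·log₂(p/q).
  0.219·log₂(0.219/0.264) = -0.05904
  0.019·log₂(0.019/0.358) = -0.08048
  0.133·log₂(0.133/0.144) = -0.01525
  0.629·log₂(0.629/0.234) = 0.89730
D(P‖Q) = 0.7425 bits.

0.7425 bits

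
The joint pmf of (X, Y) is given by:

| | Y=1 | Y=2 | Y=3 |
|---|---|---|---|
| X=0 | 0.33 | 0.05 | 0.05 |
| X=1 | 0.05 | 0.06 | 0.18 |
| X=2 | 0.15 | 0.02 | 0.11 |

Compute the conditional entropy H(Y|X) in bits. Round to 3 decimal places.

Chain rule: H(Y|X) = H(X,Y) − H(X).
Marginals: p(X) = (0.4300, 0.2900, 0.2800), p(Y) = (0.5300, 0.1300, 0.3400).
H(X,Y) = 2.7387 bits; H(X) = 1.5557 bits.
H(Y|X) = 2.7387 − 1.5557 = 1.183 bits.

1.183 bits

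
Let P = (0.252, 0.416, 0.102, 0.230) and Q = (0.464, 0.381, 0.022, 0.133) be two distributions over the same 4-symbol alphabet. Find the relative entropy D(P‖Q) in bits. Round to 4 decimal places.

D(P‖Q) = Σ p·log₂(p/q).
  0.252·log₂(0.252/0.464) = -0.22194
  0.416·log₂(0.416/0.381) = 0.05275
  0.102·log₂(0.102/0.022) = 0.22573
  0.230·log₂(0.230/0.133) = 0.18175
D(P‖Q) = 0.2383 bits.

0.2383 bits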